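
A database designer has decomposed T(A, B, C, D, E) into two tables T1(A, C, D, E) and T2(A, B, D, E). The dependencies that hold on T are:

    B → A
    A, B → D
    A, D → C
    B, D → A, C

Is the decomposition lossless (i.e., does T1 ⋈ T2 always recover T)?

Common attributes: T1 ∩ T2 = {A, D, E}.
Closure of {A, D, E}: A, D → C applies, adding C. So (A, D, E)⁺ = {A, C, D, E}.
This closure contains every attribute of T1, so T1 ∩ T2 → T1. The join is lossless.

Yes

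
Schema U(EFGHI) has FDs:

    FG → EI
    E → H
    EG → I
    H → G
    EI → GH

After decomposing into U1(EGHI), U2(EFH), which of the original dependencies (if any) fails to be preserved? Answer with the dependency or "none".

Check FG → EI: no single fragment contains all of {EFGI}, and the restricted closure of {FG} across the fragments never reaches {EI}.
E → H is preserved.
EG → I is preserved.
H → G is preserved.
EI → GH is preserved.

FG → EI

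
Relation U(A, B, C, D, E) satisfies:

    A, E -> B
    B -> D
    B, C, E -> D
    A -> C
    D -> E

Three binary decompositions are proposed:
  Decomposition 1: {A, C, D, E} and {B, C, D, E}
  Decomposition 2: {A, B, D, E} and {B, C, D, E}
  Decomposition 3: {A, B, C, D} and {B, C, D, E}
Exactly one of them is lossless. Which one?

Decomposition 3

Decomposition 1: common = {C, D, E}, closure = {C, D, E} → lossy.
Decomposition 2: common = {B, D, E}, closure = {B, D, E} → lossy.
Decomposition 3: common = {B, C, D}, closure = {B, C, D, E} → lossless.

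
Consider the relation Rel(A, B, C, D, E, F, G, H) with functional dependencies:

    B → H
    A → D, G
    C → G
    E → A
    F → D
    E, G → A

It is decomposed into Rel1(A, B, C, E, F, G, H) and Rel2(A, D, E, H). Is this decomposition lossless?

Common attributes: Rel1 ∩ Rel2 = {A, E, H}.
Closure of {A, E, H}: A → D, G applies, adding D, G. So (A, E, H)⁺ = {A, D, E, G, H}.
This closure contains every attribute of Rel2, so Rel1 ∩ Rel2 → Rel2. The join is lossless.

Yes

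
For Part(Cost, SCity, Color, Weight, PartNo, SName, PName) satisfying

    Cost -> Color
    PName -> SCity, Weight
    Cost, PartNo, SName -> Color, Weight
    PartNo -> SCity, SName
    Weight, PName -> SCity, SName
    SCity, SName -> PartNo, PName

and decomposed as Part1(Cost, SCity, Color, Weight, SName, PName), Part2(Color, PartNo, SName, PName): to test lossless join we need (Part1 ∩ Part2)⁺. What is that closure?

SCity, Color, Weight, PartNo, SName, PName

Part1 ∩ Part2 = {Color, SName, PName}.
PName → SCity, Weight applies, adding SCity, Weight
SCity, SName → PartNo, PName applies, adding PartNo
Closure: {SCity, Color, Weight, PartNo, SName, PName}.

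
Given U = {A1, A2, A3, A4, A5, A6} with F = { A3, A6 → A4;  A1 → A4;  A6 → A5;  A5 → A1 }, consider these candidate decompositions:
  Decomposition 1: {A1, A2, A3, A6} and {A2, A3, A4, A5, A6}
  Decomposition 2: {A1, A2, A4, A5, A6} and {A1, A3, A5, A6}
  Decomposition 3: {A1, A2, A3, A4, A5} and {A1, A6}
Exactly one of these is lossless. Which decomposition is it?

Decomposition 1: common = {A2, A3, A6}, closure = {A1, A2, A3, A4, A5, A6} → lossless.
Decomposition 2: common = {A1, A5, A6}, closure = {A1, A4, A5, A6} → lossy.
Decomposition 3: common = {A1}, closure = {A1, A4} → lossy.

Decomposition 1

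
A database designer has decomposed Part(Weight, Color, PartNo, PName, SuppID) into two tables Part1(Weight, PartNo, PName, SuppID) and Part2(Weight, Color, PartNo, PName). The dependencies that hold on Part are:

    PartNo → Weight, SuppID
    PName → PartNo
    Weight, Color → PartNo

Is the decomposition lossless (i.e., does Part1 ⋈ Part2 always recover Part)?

Yes

Common attributes: Part1 ∩ Part2 = {Weight, PartNo, PName}.
Closure of {Weight, PartNo, PName}: PartNo → Weight, SuppID applies, adding SuppID. So (Weight, PartNo, PName)⁺ = {Weight, PartNo, PName, SuppID}.
This closure contains every attribute of Part1, so Part1 ∩ Part2 → Part1. The join is lossless.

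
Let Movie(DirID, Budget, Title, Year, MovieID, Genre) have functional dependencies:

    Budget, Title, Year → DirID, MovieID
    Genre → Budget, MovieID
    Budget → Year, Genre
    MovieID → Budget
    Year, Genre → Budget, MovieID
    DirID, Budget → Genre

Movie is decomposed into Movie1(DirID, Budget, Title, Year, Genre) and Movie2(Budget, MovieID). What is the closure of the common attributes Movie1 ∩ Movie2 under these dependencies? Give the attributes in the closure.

Movie1 ∩ Movie2 = {Budget}.
Budget → Year, Genre applies, adding Year, Genre
Year, Genre → Budget, MovieID applies, adding MovieID
Closure: {Budget, Year, MovieID, Genre}.

Budget, Year, MovieID, Genre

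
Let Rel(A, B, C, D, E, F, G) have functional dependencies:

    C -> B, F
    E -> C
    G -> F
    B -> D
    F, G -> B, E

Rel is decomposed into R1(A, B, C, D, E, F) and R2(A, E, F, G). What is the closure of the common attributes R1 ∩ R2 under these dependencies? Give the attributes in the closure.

R1 ∩ R2 = {A, E, F}.
E → C applies, adding C
C → B, F applies, adding B
B → D applies, adding D
Closure: {A, B, C, D, E, F}.

A, B, C, D, E, F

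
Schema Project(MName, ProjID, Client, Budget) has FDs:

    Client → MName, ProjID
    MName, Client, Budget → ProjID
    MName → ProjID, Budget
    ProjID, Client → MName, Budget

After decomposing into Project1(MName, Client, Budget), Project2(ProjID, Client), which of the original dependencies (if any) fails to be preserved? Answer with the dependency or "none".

Check MName → ProjID, Budget: no single fragment contains all of {MName, ProjID, Budget}, and the restricted closure of {MName} across the fragments never reaches {ProjID, Budget}.
Client → MName, ProjID is preserved.
MName, Client, Budget → ProjID is preserved.
ProjID, Client → MName, Budget is preserved.

MName → ProjID, Budget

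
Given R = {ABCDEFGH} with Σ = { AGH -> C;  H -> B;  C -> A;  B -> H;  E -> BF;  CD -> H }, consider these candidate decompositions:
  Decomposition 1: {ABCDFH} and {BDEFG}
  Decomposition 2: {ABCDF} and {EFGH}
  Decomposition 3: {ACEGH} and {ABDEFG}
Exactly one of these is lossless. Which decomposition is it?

Decomposition 1: common = {BDF}, closure = {BDFH} → lossy.
Decomposition 2: common = {F}, closure = {F} → lossy.
Decomposition 3: common = {AEG}, closure = {ABCEFGH} → lossless.

Decomposition 3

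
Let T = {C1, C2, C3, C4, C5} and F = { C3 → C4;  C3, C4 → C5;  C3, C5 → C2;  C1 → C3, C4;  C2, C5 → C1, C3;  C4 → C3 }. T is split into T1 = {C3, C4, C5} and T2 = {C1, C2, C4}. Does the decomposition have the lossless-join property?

Yes

Common attributes: T1 ∩ T2 = {C4}.
Closure of {C4}: C4 → C3 applies, adding C3; C3, C4 → C5 applies, adding C5; C3, C5 → C2 applies, adding C2; C2, C5 → C1, C3 applies, adding C1. So (C4)⁺ = {C1, C2, C3, C4, C5}.
This closure contains every attribute of T1, so T1 ∩ T2 → T1. The join is lossless.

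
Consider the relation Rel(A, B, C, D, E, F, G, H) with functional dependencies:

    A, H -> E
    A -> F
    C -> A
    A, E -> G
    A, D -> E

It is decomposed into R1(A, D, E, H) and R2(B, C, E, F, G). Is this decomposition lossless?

Common attributes: R1 ∩ R2 = {E}.
No dependency enlarges {E}, so (E)⁺ = {E}.
The closure contains neither all of R1 = {A, D, E, H} nor all of R2 = {B, C, E, F, G}, so the common attributes are not a superkey of either fragment. The join is lossy.

No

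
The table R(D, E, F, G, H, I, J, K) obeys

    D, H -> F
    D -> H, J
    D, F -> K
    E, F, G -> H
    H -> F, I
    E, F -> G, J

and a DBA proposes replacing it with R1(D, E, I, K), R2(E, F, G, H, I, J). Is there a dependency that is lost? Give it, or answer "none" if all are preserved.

D -> H, J

Check D → H, J: no single fragment contains all of {D, H, J}, and the restricted closure of {D} across the fragments never reaches {H, J}.
D, H → F is preserved.
D, F → K is preserved.
E, F, G → H is preserved.
H → F, I is preserved.
E, F → G, J is preserved.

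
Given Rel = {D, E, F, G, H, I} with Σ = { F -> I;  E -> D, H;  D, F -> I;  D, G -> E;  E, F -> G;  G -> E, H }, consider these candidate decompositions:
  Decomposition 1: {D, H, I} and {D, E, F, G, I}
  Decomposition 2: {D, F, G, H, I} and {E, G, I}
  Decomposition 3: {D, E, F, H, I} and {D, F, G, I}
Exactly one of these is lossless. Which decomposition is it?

Decomposition 1: common = {D, I}, closure = {D, I} → lossy.
Decomposition 2: common = {G, I}, closure = {D, E, G, H, I} → lossless.
Decomposition 3: common = {D, F, I}, closure = {D, F, I} → lossy.

Decomposition 2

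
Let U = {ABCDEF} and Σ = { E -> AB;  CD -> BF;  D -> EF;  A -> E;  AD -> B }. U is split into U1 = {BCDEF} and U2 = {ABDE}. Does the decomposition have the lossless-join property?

Common attributes: U1 ∩ U2 = {BDE}.
Closure of {BDE}: E → AB applies, adding A; D → EF applies, adding F. So (BDE)⁺ = {ABDEF}.
This closure contains every attribute of U2, so U1 ∩ U2 → U2. The join is lossless.

Yes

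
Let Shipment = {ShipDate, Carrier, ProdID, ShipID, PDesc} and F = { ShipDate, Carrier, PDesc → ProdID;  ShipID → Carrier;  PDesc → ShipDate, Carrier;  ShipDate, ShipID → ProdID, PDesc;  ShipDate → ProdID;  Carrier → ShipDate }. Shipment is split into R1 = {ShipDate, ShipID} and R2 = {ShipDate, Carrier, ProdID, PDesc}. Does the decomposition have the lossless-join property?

Common attributes: R1 ∩ R2 = {ShipDate}.
Closure of {ShipDate}: ShipDate → ProdID applies, adding ProdID. So (ShipDate)⁺ = {ShipDate, ProdID}.
The closure contains neither all of R1 = {ShipDate, ShipID} nor all of R2 = {ShipDate, Carrier, ProdID, PDesc}, so the common attributes are not a superkey of either fragment. The join is lossy.

No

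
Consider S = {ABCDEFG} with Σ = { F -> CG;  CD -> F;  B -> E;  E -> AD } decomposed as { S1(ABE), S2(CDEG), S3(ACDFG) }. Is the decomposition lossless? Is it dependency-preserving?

lossy but dependency-preserving

Lossless test (chase): Rows 2 and 3 agree on CD; apply CD→F and equate their F entries. Rows 1 and 2 agree on E; apply E→AD and equate their AD entries. No row becomes fully distinguished — the join is lossy.
Dependency preservation: E → AD is not contained in any single fragment, but the restricted closure of its left-hand side across the fragments still reaches the right-hand side; the remaining FDs each lie inside some fragment. All dependencies are preserved.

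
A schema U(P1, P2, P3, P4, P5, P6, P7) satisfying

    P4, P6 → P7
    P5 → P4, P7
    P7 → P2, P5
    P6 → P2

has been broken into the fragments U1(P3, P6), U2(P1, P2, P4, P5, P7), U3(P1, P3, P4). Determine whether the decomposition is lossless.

Chase test. Columns are P1, P2, P3, P4, P5, P6, P7; row i has aⱼ where attribute j ∈ Ui, else bᵢⱼ.
Initial tableau (one row per fragment):
  row 1: b11 b12 a3 b14 b15 a6 b17
  row 2: a1 a2 b23 a4 a5 b26 a7
  row 3: a1 b32 a3 a4 b35 b36 b37
No row becomes fully distinguished — the join is lossy.

No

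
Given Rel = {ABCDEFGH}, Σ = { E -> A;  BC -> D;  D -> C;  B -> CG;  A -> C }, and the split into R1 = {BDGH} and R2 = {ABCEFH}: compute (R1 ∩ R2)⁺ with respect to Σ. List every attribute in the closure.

R1 ∩ R2 = {BH}.
B → CG applies, adding CG
BC → D applies, adding D
Closure: {BCDGH}.

BCDGH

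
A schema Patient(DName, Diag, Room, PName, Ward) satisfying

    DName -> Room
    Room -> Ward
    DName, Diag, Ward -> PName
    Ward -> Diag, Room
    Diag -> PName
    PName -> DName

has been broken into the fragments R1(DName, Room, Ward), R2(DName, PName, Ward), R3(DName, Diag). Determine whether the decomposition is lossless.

Yes

Chase test. Columns are DName, Diag, Room, PName, Ward; row i has aⱼ where attribute j ∈ Ri, else bᵢⱼ.
Initial tableau (one row per fragment):
  row 1: a1 b12 a3 b14 a5
  row 2: a1 b22 b23 a4 a5
  row 3: a1 a2 b33 b34 b35
Rows 1 and 2 agree on DName; apply DName→Room and equate their Room entries.
Rows 1 and 3 agree on DName; apply DName→Room and equate their Room entries.
Rows 1 and 3 agree on Room; apply Room→Ward and equate their Ward entries.
Rows 1 and 2 agree on Ward; apply Ward→Diag, Room and equate their Diag, Room entries.
Rows 1 and 3 agree on Ward; apply Ward→Diag, Room and equate their Diag, Room entries.
Rows 1 and 2 agree on Diag; apply Diag→PName and equate their PName entries.
Rows 1 and 3 agree on Diag; apply Diag→PName and equate their PName entries.
Row 1 is now all distinguished symbols — the join is lossless.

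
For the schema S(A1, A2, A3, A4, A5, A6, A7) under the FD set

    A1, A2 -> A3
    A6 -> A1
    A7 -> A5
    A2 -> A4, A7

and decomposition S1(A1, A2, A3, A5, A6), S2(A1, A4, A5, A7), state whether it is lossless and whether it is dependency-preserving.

Lossless test: (A1, A5)⁺ = {A1, A5}, which is a superkey of neither fragment — lossy.
Dependency preservation: the restricted closure of {A2} across the fragments never reaches {A4, A7}, so A2 → A4, A7 cannot be enforced without a join — not preserved.

lossy and not dependency-preserving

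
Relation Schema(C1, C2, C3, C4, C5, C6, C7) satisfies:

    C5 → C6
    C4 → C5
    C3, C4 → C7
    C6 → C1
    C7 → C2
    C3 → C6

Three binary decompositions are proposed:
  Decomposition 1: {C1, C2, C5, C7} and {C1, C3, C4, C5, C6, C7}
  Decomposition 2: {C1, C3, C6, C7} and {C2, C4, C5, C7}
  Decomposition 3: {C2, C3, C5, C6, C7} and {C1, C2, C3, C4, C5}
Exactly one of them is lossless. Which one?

Decomposition 1

Decomposition 1: common = {C1, C5, C7}, closure = {C1, C2, C5, C6, C7} → lossless.
Decomposition 2: common = {C7}, closure = {C2, C7} → lossy.
Decomposition 3: common = {C2, C3, C5}, closure = {C1, C2, C3, C5, C6} → lossy.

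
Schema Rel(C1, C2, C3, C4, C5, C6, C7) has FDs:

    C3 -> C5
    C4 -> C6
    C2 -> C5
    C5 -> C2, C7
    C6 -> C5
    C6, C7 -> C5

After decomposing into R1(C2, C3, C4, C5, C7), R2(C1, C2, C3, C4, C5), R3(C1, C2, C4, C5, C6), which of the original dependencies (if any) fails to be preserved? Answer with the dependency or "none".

none

C3 → C5 lies within R1.
C4 → C6 lies within R3.
C2 → C5 lies within R1.
C5 → C2, C7 lies within R1.
C6 → C5 lies within R3.
C6, C7 → C5: restricted closure across fragments reaches C5.
Every dependency is enforceable on the fragments, so the decomposition is dependency-preserving.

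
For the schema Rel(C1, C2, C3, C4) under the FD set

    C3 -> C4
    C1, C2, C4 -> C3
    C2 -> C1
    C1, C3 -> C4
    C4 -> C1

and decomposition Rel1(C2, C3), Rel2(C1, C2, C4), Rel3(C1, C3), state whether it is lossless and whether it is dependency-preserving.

lossy and not dependency-preserving

Lossless test (chase): Rows 1 and 3 agree on C3; apply C3→C4 and equate their C4 entries. Rows 1 and 2 agree on C2; apply C2→C1 and equate their C1 entries. No row becomes fully distinguished — the join is lossy.
Dependency preservation: the restricted closure of {C3} across the fragments never reaches {C4}, so C3 → C4 cannot be enforced without a join — not preserved.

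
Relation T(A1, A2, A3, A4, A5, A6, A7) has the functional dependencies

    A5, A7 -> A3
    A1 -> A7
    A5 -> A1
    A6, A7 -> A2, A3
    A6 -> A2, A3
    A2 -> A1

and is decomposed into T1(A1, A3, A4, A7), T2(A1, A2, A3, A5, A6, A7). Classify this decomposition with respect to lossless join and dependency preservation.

Lossless test: (A1, A3, A7)⁺ = {A1, A3, A7}, which is a superkey of neither fragment — lossy.
Dependency preservation: every FD's attributes lie within a single fragment, so each can be enforced locally — preserved.

lossy but dependency-preserving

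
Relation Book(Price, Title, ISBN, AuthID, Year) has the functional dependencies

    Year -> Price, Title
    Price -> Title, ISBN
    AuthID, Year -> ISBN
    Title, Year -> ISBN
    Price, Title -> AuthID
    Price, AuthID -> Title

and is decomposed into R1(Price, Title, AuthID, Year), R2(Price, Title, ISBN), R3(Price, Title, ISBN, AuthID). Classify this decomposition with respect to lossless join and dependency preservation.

lossless and dependency-preserving

Lossless test (chase): Rows 1 and 2 agree on Price; apply Price→Title, ISBN and equate their Title, ISBN entries. Rows 1 and 2 agree on Price, Title; apply Price, Title→AuthID and equate their AuthID entries. Row 1 is now all distinguished symbols — the join is lossless.
Dependency preservation: AuthID, Year → ISBN; Title, Year → ISBN are not contained in any single fragment, but the restricted closure of each left-hand side across the fragments still reaches the right-hand side; the remaining FDs each lie inside some fragment. All dependencies are preserved.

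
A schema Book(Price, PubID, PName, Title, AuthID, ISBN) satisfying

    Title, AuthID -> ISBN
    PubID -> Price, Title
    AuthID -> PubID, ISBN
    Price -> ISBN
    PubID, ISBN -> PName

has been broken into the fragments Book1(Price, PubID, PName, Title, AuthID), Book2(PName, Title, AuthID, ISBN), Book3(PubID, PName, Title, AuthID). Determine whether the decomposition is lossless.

Yes

Chase test. Columns are Price, PubID, PName, Title, AuthID, ISBN; row i has aⱼ where attribute j ∈ Booki, else bᵢⱼ.
Initial tableau (one row per fragment):
  row 1: a1 a2 a3 a4 a5 b16
  row 2: b21 b22 a3 a4 a5 a6
  row 3: b31 a2 a3 a4 a5 b36
Rows 1 and 2 agree on Title, AuthID; apply Title, AuthID→ISBN and equate their ISBN entries.
Rows 1 and 3 agree on Title, AuthID; apply Title, AuthID→ISBN and equate their ISBN entries.
Rows 1 and 3 agree on PubID; apply PubID→Price, Title and equate their Price, Title entries.
Rows 1 and 2 agree on AuthID; apply AuthID→PubID, ISBN and equate their PubID, ISBN entries.
Rows 1 and 2 agree on PubID; apply PubID→Price, Title and equate their Price, Title entries.
Row 1 is now all distinguished symbols — the join is lossless.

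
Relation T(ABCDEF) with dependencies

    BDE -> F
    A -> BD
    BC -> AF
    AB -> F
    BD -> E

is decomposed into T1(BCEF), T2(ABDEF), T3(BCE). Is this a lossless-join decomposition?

Chase test. Columns are ABCDEF; row i has aⱼ where attribute j ∈ Ti, else bᵢⱼ.
Initial tableau (one row per fragment):
  row 1: b11 a2 a3 b14 a5 a6
  row 2: a1 a2 b23 a4 a5 a6
  row 3: b31 a2 a3 b34 a5 b36
Rows 1 and 3 agree on BC; apply BC→AF and equate their AF entries.
Rows 1 and 3 agree on A; apply A→BD and equate their BD entries.
No row becomes fully distinguished — the join is lossy.

No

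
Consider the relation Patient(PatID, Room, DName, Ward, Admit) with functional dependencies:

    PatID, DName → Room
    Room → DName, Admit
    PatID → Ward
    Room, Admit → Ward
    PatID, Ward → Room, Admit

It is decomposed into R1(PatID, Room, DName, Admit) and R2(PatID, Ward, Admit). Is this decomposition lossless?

Common attributes: R1 ∩ R2 = {PatID, Admit}.
Closure of {PatID, Admit}: PatID → Ward applies, adding Ward; PatID, Ward → Room, Admit applies, adding Room; Room → DName, Admit applies, adding DName. So (PatID, Admit)⁺ = {PatID, Room, DName, Ward, Admit}.
This closure contains every attribute of R1, so R1 ∩ R2 → R1. The join is lossless.

Yes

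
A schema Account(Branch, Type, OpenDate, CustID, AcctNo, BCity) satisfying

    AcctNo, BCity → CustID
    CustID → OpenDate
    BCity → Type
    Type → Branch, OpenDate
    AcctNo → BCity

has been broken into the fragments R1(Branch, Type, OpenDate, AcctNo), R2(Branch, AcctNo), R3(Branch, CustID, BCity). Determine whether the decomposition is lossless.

Chase test. Columns are Branch, Type, OpenDate, CustID, AcctNo, BCity; row i has aⱼ where attribute j ∈ Ri, else bᵢⱼ.
Initial tableau (one row per fragment):
  row 1: a1 a2 a3 b14 a5 b16
  row 2: a1 b22 b23 b24 a5 b26
  row 3: a1 b32 b33 a4 b35 a6
Rows 1 and 2 agree on AcctNo; apply AcctNo→BCity and equate their BCity entries.
Rows 1 and 2 agree on AcctNo, BCity; apply AcctNo, BCity→CustID and equate their CustID entries.
Rows 1 and 2 agree on CustID; apply CustID→OpenDate and equate their OpenDate entries.
Rows 1 and 2 agree on BCity; apply BCity→Type and equate their Type entries.
No row becomes fully distinguished — the join is lossy.

No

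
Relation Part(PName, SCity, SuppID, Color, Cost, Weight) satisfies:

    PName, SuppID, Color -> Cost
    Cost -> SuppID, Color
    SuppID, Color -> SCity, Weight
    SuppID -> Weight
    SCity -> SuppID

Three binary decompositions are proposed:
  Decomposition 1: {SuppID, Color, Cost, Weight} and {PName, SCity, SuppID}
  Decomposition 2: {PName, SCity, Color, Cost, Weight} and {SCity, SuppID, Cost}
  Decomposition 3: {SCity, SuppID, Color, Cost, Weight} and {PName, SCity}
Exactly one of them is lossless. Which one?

Decomposition 2

Decomposition 1: common = {SuppID}, closure = {SuppID, Weight} → lossy.
Decomposition 2: common = {SCity, Cost}, closure = {SCity, SuppID, Color, Cost, Weight} → lossless.
Decomposition 3: common = {SCity}, closure = {SCity, SuppID, Weight} → lossy.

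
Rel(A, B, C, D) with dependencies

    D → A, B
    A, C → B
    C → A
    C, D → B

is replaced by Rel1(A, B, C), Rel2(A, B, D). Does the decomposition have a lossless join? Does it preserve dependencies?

Lossless test: (A, B)⁺ = {A, B}, which is a superkey of neither fragment — lossy.
Dependency preservation: C, D → B is not contained in any single fragment, but the restricted closure of its left-hand side across the fragments still reaches the right-hand side; the remaining FDs each lie inside some fragment. All dependencies are preserved.

lossy but dependency-preserving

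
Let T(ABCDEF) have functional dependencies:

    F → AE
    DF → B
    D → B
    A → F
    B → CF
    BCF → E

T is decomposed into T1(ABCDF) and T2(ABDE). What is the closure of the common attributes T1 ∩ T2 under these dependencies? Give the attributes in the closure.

T1 ∩ T2 = {ABD}.
A → F applies, adding F
B → CF applies, adding C
BCF → E applies, adding E
Closure: {ABCDEF}.

ABCDEF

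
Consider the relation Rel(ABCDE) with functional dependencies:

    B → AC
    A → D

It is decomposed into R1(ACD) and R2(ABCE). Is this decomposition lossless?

Common attributes: R1 ∩ R2 = {AC}.
Closure of {AC}: A → D applies, adding D. So (AC)⁺ = {ACD}.
This closure contains every attribute of R1, so R1 ∩ R2 → R1. The join is lossless.

Yes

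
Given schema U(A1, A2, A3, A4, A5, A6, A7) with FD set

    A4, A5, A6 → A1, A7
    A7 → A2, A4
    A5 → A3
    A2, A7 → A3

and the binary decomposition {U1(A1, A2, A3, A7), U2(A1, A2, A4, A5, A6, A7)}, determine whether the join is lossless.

Yes

Common attributes: U1 ∩ U2 = {A1, A2, A7}.
Closure of {A1, A2, A7}: A7 → A2, A4 applies, adding A4; A2, A7 → A3 applies, adding A3. So (A1, A2, A7)⁺ = {A1, A2, A3, A4, A7}.
This closure contains every attribute of U1, so U1 ∩ U2 → U1. The join is lossless.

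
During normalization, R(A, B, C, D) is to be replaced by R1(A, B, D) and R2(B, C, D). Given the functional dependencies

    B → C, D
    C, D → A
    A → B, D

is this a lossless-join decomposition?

Yes

Common attributes: R1 ∩ R2 = {B, D}.
Closure of {B, D}: B → C, D applies, adding C; C, D → A applies, adding A. So (B, D)⁺ = {A, B, C, D}.
This closure contains every attribute of R1, so R1 ∩ R2 → R1. The join is lossless.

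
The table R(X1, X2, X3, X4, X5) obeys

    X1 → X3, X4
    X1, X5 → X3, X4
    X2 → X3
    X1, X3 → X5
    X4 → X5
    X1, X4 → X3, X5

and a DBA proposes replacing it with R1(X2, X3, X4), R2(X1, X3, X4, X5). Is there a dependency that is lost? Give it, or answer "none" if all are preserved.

X1 → X3, X4 lies within R2.
X1, X5 → X3, X4 lies within R2.
X2 → X3 lies within R1.
X1, X3 → X5 lies within R2.
X4 → X5 lies within R2.
X1, X4 → X3, X5 lies within R2.
Every dependency is enforceable on the fragments, so the decomposition is dependency-preserving.

none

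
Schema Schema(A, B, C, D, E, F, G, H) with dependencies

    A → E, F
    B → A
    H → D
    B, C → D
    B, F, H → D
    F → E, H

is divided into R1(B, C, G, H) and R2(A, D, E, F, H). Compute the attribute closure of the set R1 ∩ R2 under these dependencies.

R1 ∩ R2 = {H}.
H → D applies, adding D
Closure: {D, H}.

D, H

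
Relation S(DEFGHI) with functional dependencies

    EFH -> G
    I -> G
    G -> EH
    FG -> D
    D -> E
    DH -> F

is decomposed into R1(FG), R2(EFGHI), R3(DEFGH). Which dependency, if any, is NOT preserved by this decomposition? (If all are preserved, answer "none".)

none

EFH → G lies within R2.
I → G lies within R2.
G → EH lies within R2.
FG → D lies within R3.
D → E lies within R3.
DH → F lies within R3.
Every dependency is enforceable on the fragments, so the decomposition is dependency-preserving.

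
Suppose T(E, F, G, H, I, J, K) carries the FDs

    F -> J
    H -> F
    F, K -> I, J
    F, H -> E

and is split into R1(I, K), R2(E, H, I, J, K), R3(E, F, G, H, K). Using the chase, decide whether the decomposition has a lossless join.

Yes

Chase test. Columns are E, F, G, H, I, J, K; row i has aⱼ where attribute j ∈ Ri, else bᵢⱼ.
Initial tableau (one row per fragment):
  row 1: b11 b12 b13 b14 a5 b16 a7
  row 2: a1 b22 b23 a4 a5 a6 a7
  row 3: a1 a2 a3 a4 b35 b36 a7
Rows 2 and 3 agree on H; apply H→F and equate their F entries.
Rows 2 and 3 agree on F, K; apply F, K→I, J and equate their I, J entries.
Row 3 is now all distinguished symbols — the join is lossless.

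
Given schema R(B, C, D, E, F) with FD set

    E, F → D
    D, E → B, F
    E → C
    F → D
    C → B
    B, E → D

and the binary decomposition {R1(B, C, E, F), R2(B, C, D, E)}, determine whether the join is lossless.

Yes

Common attributes: R1 ∩ R2 = {B, C, E}.
Closure of {B, C, E}: B, E → D applies, adding D; D, E → B, F applies, adding F. So (B, C, E)⁺ = {B, C, D, E, F}.
This closure contains every attribute of R1, so R1 ∩ R2 → R1. The join is lossless.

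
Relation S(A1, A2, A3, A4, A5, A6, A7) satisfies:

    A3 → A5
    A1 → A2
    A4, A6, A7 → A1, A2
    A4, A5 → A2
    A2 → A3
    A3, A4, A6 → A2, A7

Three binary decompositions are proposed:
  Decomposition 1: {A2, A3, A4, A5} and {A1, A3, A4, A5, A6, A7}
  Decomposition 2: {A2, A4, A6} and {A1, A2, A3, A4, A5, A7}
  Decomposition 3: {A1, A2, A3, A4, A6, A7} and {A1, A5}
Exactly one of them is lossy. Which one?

Decomposition 2

Decomposition 1: common = {A3, A4, A5}, closure = {A2, A3, A4, A5} → lossless.
Decomposition 2: common = {A2, A4}, closure = {A2, A3, A4, A5} → lossy.
Decomposition 3: common = {A1}, closure = {A1, A2, A3, A5} → lossless.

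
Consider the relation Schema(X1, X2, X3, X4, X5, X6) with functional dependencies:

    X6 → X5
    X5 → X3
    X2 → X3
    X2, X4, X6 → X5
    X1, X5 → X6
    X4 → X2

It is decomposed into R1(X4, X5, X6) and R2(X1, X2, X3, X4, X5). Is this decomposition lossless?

Common attributes: R1 ∩ R2 = {X4, X5}.
Closure of {X4, X5}: X5 → X3 applies, adding X3; X4 → X2 applies, adding X2. So (X4, X5)⁺ = {X2, X3, X4, X5}.
The closure contains neither all of R1 = {X4, X5, X6} nor all of R2 = {X1, X2, X3, X4, X5}, so the common attributes are not a superkey of either fragment. The join is lossy.

No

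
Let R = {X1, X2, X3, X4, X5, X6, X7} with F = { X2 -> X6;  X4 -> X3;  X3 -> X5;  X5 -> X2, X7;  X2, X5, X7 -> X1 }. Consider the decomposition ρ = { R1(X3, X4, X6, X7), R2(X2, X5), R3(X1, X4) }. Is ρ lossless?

No

Chase test. Columns are X1, X2, X3, X4, X5, X6, X7; row i has aⱼ where attribute j ∈ Ri, else bᵢⱼ.
Initial tableau (one row per fragment):
  row 1: b11 b12 a3 a4 b15 a6 a7
  row 2: b21 a2 b23 b24 a5 b26 b27
  row 3: a1 b32 b33 a4 b35 b36 b37
Rows 1 and 3 agree on X4; apply X4→X3 and equate their X3 entries.
Rows 1 and 3 agree on X3; apply X3→X5 and equate their X5 entries.
Rows 1 and 3 agree on X5; apply X5→X2, X7 and equate their X2, X7 entries.
Rows 1 and 3 agree on X2, X5, X7; apply X2, X5, X7→X1 and equate their X1 entries.
Rows 1 and 3 agree on X2; apply X2→X6 and equate their X6 entries.
No row becomes fully distinguished — the join is lossy.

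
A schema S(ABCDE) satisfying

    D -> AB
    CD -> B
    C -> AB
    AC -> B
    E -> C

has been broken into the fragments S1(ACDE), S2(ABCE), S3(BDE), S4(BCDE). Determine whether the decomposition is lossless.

Chase test. Columns are ABCDE; row i has aⱼ where attribute j ∈ Si, else bᵢⱼ.
Initial tableau (one row per fragment):
  row 1: a1 b12 a3 a4 a5
  row 2: a1 a2 a3 b24 a5
  row 3: b31 a2 b33 a4 a5
  row 4: b41 a2 a3 a4 a5
Rows 1 and 3 agree on D; apply D→AB and equate their AB entries.
Rows 1 and 4 agree on D; apply D→AB and equate their AB entries.
Rows 1 and 3 agree on E; apply E→C and equate their C entries.
Row 1 is now all distinguished symbols — the join is lossless.

Yes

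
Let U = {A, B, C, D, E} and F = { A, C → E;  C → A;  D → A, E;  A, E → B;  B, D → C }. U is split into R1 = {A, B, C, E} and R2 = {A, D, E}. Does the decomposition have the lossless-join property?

No

Common attributes: R1 ∩ R2 = {A, E}.
Closure of {A, E}: A, E → B applies, adding B. So (A, E)⁺ = {A, B, E}.
The closure contains neither all of R1 = {A, B, C, E} nor all of R2 = {A, D, E}, so the common attributes are not a superkey of either fragment. The join is lossy.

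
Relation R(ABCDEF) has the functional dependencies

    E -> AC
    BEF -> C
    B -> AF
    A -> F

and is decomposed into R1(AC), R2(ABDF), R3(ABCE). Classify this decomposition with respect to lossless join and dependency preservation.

Lossless test (chase): Rows 2 and 3 agree on B; apply B→AF and equate their AF entries. Rows 1 and 2 agree on A; apply A→F and equate their F entries. No row becomes fully distinguished — the join is lossy.
Dependency preservation: BEF → C is not contained in any single fragment, but the restricted closure of its left-hand side across the fragments still reaches the right-hand side; the remaining FDs each lie inside some fragment. All dependencies are preserved.

lossy but dependency-preserving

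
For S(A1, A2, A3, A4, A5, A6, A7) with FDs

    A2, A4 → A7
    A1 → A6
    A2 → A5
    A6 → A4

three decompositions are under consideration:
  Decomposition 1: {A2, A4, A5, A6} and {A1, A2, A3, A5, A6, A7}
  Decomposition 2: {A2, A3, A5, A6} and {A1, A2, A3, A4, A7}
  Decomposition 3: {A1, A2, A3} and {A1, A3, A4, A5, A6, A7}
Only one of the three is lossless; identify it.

Decomposition 1

Decomposition 1: common = {A2, A5, A6}, closure = {A2, A4, A5, A6, A7} → lossless.
Decomposition 2: common = {A2, A3}, closure = {A2, A3, A5} → lossy.
Decomposition 3: common = {A1, A3}, closure = {A1, A3, A4, A6} → lossy.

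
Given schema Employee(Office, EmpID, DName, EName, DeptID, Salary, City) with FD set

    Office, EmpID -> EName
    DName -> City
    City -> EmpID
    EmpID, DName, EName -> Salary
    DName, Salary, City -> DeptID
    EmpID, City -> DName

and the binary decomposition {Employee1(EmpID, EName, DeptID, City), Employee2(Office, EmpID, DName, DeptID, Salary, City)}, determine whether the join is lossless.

No

Common attributes: Employee1 ∩ Employee2 = {EmpID, DeptID, City}.
Closure of {EmpID, DeptID, City}: EmpID, City → DName applies, adding DName. So (EmpID, DeptID, City)⁺ = {EmpID, DName, DeptID, City}.
The closure contains neither all of Employee1 = {EmpID, EName, DeptID, City} nor all of Employee2 = {Office, EmpID, DName, DeptID, Salary, City}, so the common attributes are not a superkey of either fragment. The join is lossy.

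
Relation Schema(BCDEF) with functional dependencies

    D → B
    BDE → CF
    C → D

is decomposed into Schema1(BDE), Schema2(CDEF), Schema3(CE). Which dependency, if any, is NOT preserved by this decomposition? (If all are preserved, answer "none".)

D → B lies within Schema1.
BDE → CF: restricted closure across fragments reaches CF.
C → D lies within Schema2.
Every dependency is enforceable on the fragments, so the decomposition is dependency-preserving.

none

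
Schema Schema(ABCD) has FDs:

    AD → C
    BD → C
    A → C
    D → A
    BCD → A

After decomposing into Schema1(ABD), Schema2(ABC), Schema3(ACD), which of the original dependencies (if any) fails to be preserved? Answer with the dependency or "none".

AD → C lies within Schema3.
BD → C: restricted closure across fragments reaches C.
A → C lies within Schema2.
D → A lies within Schema1.
BCD → A: restricted closure across fragments reaches A.
Every dependency is enforceable on the fragments, so the decomposition is dependency-preserving.

none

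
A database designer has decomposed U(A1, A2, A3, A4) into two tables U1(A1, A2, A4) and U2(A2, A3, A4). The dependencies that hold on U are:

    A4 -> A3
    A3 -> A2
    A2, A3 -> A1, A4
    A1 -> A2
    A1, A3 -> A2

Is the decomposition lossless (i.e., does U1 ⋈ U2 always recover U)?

Yes

Common attributes: U1 ∩ U2 = {A2, A4}.
Closure of {A2, A4}: A4 → A3 applies, adding A3; A2, A3 → A1, A4 applies, adding A1. So (A2, A4)⁺ = {A1, A2, A3, A4}.
This closure contains every attribute of U1, so U1 ∩ U2 → U1. The join is lossless.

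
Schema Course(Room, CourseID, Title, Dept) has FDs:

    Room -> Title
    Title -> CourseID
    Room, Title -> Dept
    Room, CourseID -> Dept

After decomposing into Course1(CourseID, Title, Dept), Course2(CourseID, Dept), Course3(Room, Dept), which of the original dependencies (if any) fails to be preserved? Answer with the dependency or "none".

Room -> Title

Check Room → Title: no single fragment contains all of {Room, Title}, and the restricted closure of {Room} across the fragments never reaches {Title}.
Title → CourseID is preserved.
Room, Title → Dept is preserved.
Room, CourseID → Dept is preserved.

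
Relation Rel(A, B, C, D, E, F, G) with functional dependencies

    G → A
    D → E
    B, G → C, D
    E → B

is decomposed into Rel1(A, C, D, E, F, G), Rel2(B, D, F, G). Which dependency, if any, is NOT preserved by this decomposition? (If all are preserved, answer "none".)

E → B

Check E → B: no single fragment contains all of {B, E}, and the restricted closure of {E} across the fragments never reaches {B}.
G → A is preserved.
D → E is preserved.
B, G → C, D is preserved.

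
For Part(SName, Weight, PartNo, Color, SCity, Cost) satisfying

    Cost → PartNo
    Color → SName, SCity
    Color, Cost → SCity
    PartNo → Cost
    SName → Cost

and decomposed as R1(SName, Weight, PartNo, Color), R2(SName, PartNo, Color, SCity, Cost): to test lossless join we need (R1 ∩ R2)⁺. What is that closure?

SName, PartNo, Color, SCity, Cost

R1 ∩ R2 = {SName, PartNo, Color}.
Color → SName, SCity applies, adding SCity
PartNo → Cost applies, adding Cost
Closure: {SName, PartNo, Color, SCity, Cost}.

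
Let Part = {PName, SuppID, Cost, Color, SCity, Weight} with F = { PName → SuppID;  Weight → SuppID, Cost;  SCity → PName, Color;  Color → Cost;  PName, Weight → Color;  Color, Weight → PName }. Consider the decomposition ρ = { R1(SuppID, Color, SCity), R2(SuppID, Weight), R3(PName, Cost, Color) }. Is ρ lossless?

No

Chase test. Columns are PName, SuppID, Cost, Color, SCity, Weight; row i has aⱼ where attribute j ∈ Ri, else bᵢⱼ.
Initial tableau (one row per fragment):
  row 1: b11 a2 b13 a4 a5 b16
  row 2: b21 a2 b23 b24 b25 a6
  row 3: a1 b32 a3 a4 b35 b36
Rows 1 and 3 agree on Color; apply Color→Cost and equate their Cost entries.
No row becomes fully distinguished — the join is lossy.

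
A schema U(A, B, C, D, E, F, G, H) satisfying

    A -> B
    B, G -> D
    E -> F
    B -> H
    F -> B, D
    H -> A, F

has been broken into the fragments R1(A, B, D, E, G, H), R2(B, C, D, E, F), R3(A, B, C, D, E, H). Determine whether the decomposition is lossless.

Chase test. Columns are A, B, C, D, E, F, G, H; row i has aⱼ where attribute j ∈ Ri, else bᵢⱼ.
Initial tableau (one row per fragment):
  row 1: a1 a2 b13 a4 a5 b16 a7 a8
  row 2: b21 a2 a3 a4 a5 a6 b27 b28
  row 3: a1 a2 a3 a4 a5 b36 b37 a8
Rows 1 and 2 agree on E; apply E→F and equate their F entries.
Rows 1 and 3 agree on E; apply E→F and equate their F entries.
Rows 1 and 2 agree on B; apply B→H and equate their H entries.
Rows 1 and 2 agree on H; apply H→A, F and equate their A, F entries.
No row becomes fully distinguished — the join is lossy.

No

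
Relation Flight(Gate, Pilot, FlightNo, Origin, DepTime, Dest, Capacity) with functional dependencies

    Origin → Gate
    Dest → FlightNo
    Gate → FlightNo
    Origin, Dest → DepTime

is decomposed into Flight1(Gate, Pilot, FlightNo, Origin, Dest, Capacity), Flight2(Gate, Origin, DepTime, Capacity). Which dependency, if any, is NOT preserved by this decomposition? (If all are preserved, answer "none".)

Check Origin, Dest → DepTime: no single fragment contains all of {Origin, DepTime, Dest}, and the restricted closure of {Origin, Dest} across the fragments never reaches {DepTime}.
Origin → Gate is preserved.
Dest → FlightNo is preserved.
Gate → FlightNo is preserved.

Origin, Dest → DepTime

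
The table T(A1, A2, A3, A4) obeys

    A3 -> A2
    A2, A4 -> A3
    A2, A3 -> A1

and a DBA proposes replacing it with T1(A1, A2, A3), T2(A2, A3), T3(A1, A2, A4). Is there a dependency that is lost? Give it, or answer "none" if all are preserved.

Check A2, A4 → A3: no single fragment contains all of {A2, A3, A4}, and the restricted closure of {A2, A4} across the fragments never reaches {A3}.
A3 → A2 is preserved.
A2, A3 → A1 is preserved.

A2, A4 -> A3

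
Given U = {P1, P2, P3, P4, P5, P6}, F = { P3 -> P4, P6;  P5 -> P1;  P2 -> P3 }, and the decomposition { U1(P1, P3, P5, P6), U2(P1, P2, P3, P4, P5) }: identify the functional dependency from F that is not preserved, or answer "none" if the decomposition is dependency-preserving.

P3 → P4, P6: restricted closure across fragments reaches P4, P6.
P5 → P1 lies within U1.
P2 → P3 lies within U2.
Every dependency is enforceable on the fragments, so the decomposition is dependency-preserving.

none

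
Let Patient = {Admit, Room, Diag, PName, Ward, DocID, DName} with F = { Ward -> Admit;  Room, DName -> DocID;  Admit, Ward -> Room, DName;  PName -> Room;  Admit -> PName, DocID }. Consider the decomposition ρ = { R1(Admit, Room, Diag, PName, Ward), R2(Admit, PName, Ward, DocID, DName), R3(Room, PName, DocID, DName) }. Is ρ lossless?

Yes

Chase test. Columns are Admit, Room, Diag, PName, Ward, DocID, DName; row i has aⱼ where attribute j ∈ Ri, else bᵢⱼ.
Initial tableau (one row per fragment):
  row 1: a1 a2 a3 a4 a5 b16 b17
  row 2: a1 b22 b23 a4 a5 a6 a7
  row 3: b31 a2 b33 a4 b35 a6 a7
Rows 1 and 2 agree on Admit, Ward; apply Admit, Ward→Room, DName and equate their Room, DName entries.
Rows 1 and 2 agree on Admit; apply Admit→PName, DocID and equate their PName, DocID entries.
Row 1 is now all distinguished symbols — the join is lossless.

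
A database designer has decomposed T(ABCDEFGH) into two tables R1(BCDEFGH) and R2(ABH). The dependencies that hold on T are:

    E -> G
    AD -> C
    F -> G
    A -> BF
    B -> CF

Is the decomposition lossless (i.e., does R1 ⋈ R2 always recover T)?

No

Common attributes: R1 ∩ R2 = {BH}.
Closure of {BH}: B → CF applies, adding CF; F → G applies, adding G. So (BH)⁺ = {BCFGH}.
The closure contains neither all of R1 = {BCDEFGH} nor all of R2 = {ABH}, so the common attributes are not a superkey of either fragment. The join is lossy.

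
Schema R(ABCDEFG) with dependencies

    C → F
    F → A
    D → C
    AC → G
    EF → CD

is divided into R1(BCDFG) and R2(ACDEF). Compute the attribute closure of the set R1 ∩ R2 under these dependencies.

R1 ∩ R2 = {CDF}.
F → A applies, adding A
AC → G applies, adding G
Closure: {ACDFG}.

ACDFG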